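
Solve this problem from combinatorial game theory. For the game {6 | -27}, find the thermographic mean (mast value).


Game = {6 | -27}, a switch {a | b} with numbers a > b.
Its thermograph has left wall a - t and right wall b + t, which meet at t = (a - b)/2, where both equal (a + b)/2. So the mast (mean value) is at (a + b)/2.
Mean = (6 + (-27))/2 = -21/2 = -21/2

-21/2


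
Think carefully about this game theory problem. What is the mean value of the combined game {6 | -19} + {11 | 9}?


G1 = {6 | -19}, G2 = {11 | 9}
Each is a switch {a | b} with numbers a > b; its mean value is (a + b)/2, and mean value is additive over game sums: m(G1 + G2) = m(G1) + m(G2).
Mean of G1 = (6 + (-19))/2 = -13/2 = -13/2
Mean of G2 = (11 + (9))/2 = 20/2 = 10
Mean of G1 + G2 = -13/2 + 10 = 7/2

7/2


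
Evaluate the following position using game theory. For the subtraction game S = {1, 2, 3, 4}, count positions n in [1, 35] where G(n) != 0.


Subtraction set S = {1, 2, 3, 4}, so G(n) = n mod 5.
G(n) = 0 when n is a multiple of 5.
Multiples of 5 in [1, 35]: 7
N-positions (nonzero Grundy) = 35 - 7 = 28

28


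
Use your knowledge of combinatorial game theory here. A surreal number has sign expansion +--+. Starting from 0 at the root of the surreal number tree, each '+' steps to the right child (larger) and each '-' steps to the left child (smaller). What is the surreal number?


Sign expansion: +--+
Rule: track bounds (lo, hi), initially (-inf, +inf). On '+', the current value becomes lo and we move to the simplest number in (value, hi): value + 1 if hi = +inf, otherwise the midpoint (value + hi)/2. On '-', the current value becomes hi and we move to value - 1 if lo = -inf, otherwise the midpoint (lo + value)/2.
Start at 0.
Step 1: sign = +, move right. Bounds: (0, +inf). Value = 1
Step 2: sign = -, move left. Bounds: (0, 1). Value = 1/2
Step 3: sign = -, move left. Bounds: (0, 1/2). Value = 1/4
Step 4: sign = +, move right. Bounds: (1/4, 1/2). Value = 3/8
The surreal number with sign expansion +--+ is 3/8.

3/8


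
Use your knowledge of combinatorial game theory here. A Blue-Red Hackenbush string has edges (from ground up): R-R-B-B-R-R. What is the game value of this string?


Edges (from ground): R-R-B-B-R-R
By Berlekamp's sign-expansion rule, a Blue-Red Hackenbush stalk has the value of the surreal number whose sign sequence is the edge sequence with B -> + and R -> -.
Sign sequence: --++--
Trace the sign expansion in the surreal number tree, starting from 0:
Edge 1: R (sign -) -> bounds (-inf, 0), value = -1
Edge 2: R (sign -) -> bounds (-inf, -1), value = -2
Edge 3: B (sign +) -> bounds (-2, -1), value = -3/2
Edge 4: B (sign +) -> bounds (-3/2, -1), value = -5/4
Edge 5: R (sign -) -> bounds (-3/2, -5/4), value = -11/8
Edge 6: R (sign -) -> bounds (-3/2, -11/8), value = -23/16
Game value = -23/16

-23/16


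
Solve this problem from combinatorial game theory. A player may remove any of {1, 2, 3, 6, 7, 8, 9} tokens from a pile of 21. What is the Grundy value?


The subtraction set is S = {1, 2, 3, 6, 7, 8, 9}.
G(k) = mex{ G(k - s) : s in S, s <= k }. We compute iteratively: G(0) = 0.
G(1) = mex({0}) = 1
G(2) = mex({0, 1}) = 2
G(3) = mex({0, 1, 2}) = 3
G(4) = mex({1, 2, 3}) = 0
G(5) = mex({0, 2, 3}) = 1
G(6) = mex({0, 1, 3}) = 2
G(7) = mex({0, 1, 2}) = 3
G(8) = mex({0, 1, 2, 3}) = 4
G(9) = mex({0, 1, 2, 3, 4}) = 5
G(10) = mex({0, 1, 2, 3, 4, 5}) = 6
G(11) = mex({0, 1, 2, 3, 4, 5, 6}) = 7
G(12) = mex({0, 1, 2, 3, 5, 6, 7}) = 4
G(13) = mex({0, 1, 2, 3, 4, 6, 7}) = 5
G(14) = mex({1, 2, 3, 4, 5, 7}) = 0
G(15) = mex({0, 2, 3, 4, 5}) = 1
G(16) = mex({0, 1, 3, 4, 5, 6}) = 2
G(17) = mex({0, 1, 2, 4, 5, 6, 7}) = 3
G(18) = mex({1, 2, 3, 4, 5, 6, 7}) = 0
G(19) = mex({0, 2, 3, 4, 5, 6, 7}) = 1
G(20) = mex({0, 1, 3, 4, 5, 7}) = 2
G(21) = mex({0, 1, 2, 4, 5}) = 3
Therefore G(21) = 3.

3


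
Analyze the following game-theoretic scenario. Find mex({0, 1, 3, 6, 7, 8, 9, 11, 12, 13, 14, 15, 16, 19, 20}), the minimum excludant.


Set = {0, 1, 3, 6, 7, 8, 9, 11, 12, 13, 14, 15, 16, 19, 20}
0 is in the set.
1 is in the set.
2 is NOT in the set. This is the mex.
mex = 2

2


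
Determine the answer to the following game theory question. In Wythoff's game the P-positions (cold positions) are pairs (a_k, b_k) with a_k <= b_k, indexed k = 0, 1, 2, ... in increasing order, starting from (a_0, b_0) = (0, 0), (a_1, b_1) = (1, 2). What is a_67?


By Wythoff's theorem, a_k = floor(k * phi) and b_k = floor(k * phi^2) = a_k + k, where phi = (1 + sqrt(5))/2 is the golden ratio.
phi = (1 + sqrt(5))/2 = 1.618034
k = 67
k * phi = 67 * 1.618034 = 108.408277
a_67 = floor(k * phi) = 108

108


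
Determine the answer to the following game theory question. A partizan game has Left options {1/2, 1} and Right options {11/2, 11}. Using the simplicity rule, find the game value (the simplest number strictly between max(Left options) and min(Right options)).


Left options: {1/2, 1}, max = 1
Right options: {11/2, 11}, min = 11/2
All options are numbers and max(Left) < min(Right), so by the simplicity theorem the value is the simplest (earliest-born) number strictly between 1 and 11/2.
Integers 2 through 5 all lie strictly between 1 and 11/2.
Among integers, the simplest (lowest birthday = smallest |n|; 0 is born on day 0, +-n on day n) is 2.
No non-integer in the interval can be simpler: if x is a non-integer in the interval, then floor(x) or ceil(x) also lies in the interval (the interval contains an integer), and both are proper prefixes of x's sign expansion, i.e. born earlier. So the game value is 2.
Game value = 2

2


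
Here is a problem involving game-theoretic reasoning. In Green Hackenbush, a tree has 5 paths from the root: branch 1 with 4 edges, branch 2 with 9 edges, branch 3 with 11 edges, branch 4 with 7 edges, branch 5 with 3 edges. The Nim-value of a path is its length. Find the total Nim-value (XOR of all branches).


The tree has 5 branches from the ground vertex.
In Green Hackenbush, the Nim-value of a simple path of length k is k.
Branch 1: length 4, Nim-value = 4
Branch 2: length 9, Nim-value = 9
Branch 3: length 11, Nim-value = 11
Branch 4: length 7, Nim-value = 7
Branch 5: length 3, Nim-value = 3
Total Nim-value = XOR of all branch values:
0 XOR 4 = 4
4 XOR 9 = 13
13 XOR 11 = 6
6 XOR 7 = 1
1 XOR 3 = 2
Nim-value of the tree = 2

2


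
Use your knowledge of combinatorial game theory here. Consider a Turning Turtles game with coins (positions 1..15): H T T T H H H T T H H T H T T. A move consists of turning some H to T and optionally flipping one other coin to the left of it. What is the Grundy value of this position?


Coins: H T T T H H H T T H H T H T T
Key fact: a single head at position k behaves exactly like a Nim heap of size k (turning it to T and optionally flipping a coin at j < k corresponds to moving the heap from k to j, or to 0), and heads combine as a disjunctive sum (two heads at the same place would cancel, matching j XOR j = 0). So the Nim-value is the XOR of the 1-indexed positions of the heads.
Face-up positions (1-indexed): [1, 5, 6, 7, 10, 11, 13]
XOR 0 with 1: 0 XOR 1 = 1
XOR 1 with 5: 1 XOR 5 = 4
XOR 4 with 6: 4 XOR 6 = 2
XOR 2 with 7: 2 XOR 7 = 5
XOR 5 with 10: 5 XOR 10 = 15
XOR 15 with 11: 15 XOR 11 = 4
XOR 4 with 13: 4 XOR 13 = 9
Nim-value = 9

9


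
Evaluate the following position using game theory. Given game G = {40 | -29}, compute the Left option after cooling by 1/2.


Original game: {40 | -29} (a switch {a | b} with a > b).
Cooling by t (for t below the temperature (a - b)/2 = 69/2) taxes each move by t: {a | b} cooled by t is {a - t | b + t}.
Cooling amount: t = 1/2
Cooled Left option: 40 - 1/2 = 79/2
Cooled Right option: -29 + 1/2 = -57/2
Cooled game: {79/2 | -57/2}
Left option = 79/2

79/2


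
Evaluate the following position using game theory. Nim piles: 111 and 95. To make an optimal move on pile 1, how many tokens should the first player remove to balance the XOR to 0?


Piles: 111 and 95
Current XOR: 111 XOR 95 = 48 (non-zero, so this is an N-position).
To make the XOR zero, we need to find a move that balances the piles.
For pile 1 (size 111): target = 111 XOR 48 = 95
We reduce pile 1 from 111 to 95.
Tokens removed: 111 - 95 = 16
Verification: 95 XOR 95 = 0

16


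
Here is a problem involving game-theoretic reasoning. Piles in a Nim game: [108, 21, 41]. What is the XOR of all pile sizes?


We need the XOR (exclusive or) of all pile sizes.
After XOR-ing pile 1 (size 108): 0 XOR 108 = 108
After XOR-ing pile 2 (size 21): 108 XOR 21 = 121
After XOR-ing pile 3 (size 41): 121 XOR 41 = 80
The Nim-value of this position is 80.

80


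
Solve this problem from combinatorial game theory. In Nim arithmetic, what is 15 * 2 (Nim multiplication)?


Nim multiplication is bilinear over XOR: (u XOR v) * w = (u*w) XOR (v*w).
So we split each operand into its bit components and XOR the pairwise Nim products.
15 = 1 + 2 + 4 + 8 (as XOR of powers of 2).
2 = 2 (as XOR of powers of 2).
Using the standard Nim-product table on single bits:
  2*2 = 3,   2*4 = 8,   2*8 = 12,
  4*4 = 6,   4*8 = 11,  8*8 = 13,
and  1*x = x (identity), k*l = l*k (commutative).
Pairwise Nim products:
  1 * 2 = 2
  2 * 2 = 3
  4 * 2 = 8
  8 * 2 = 12
XOR them: 2 XOR 3 XOR 8 XOR 12 = 5.
Result: 15 * 2 = 5 (in Nim).

5


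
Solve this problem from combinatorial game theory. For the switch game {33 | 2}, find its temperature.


The game is {33 | 2}, a switch {a | b} with numbers a > b.
Cooling {a | b} by t gives {a - t | b + t}, which stops being hot when a - t = b + t, i.e. at t = (a - b)/2. So the temperature of a switch is (a - b)/2.
Temperature = (Left option - Right option) / 2
= (33 - (2)) / 2
= 31 / 2
= 31/2

31/2


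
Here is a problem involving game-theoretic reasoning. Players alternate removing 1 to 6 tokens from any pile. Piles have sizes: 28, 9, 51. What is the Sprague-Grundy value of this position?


Subtraction set: {1, 2, 3, 4, 5, 6}
For this subtraction set, G(n) = n mod 7 (period = max + 1 = 7).
Pile 1 (size 28): G(28) = 28 mod 7 = 0
Pile 2 (size 9): G(9) = 9 mod 7 = 2
Pile 3 (size 51): G(51) = 51 mod 7 = 2
Total Grundy value = XOR of all: 0 XOR 2 XOR 2 = 0

0


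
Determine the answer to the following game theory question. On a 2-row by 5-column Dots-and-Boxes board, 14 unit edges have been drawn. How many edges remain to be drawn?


Grid: 2 x 5 boxes, i.e. 3 rows and 6 columns of dots.
Horizontal edges: (rows + 1) * cols = 3 * 5 = 15
Vertical edges: rows * (cols + 1) = 2 * 6 = 12
Total edges: 15 + 12 = 27
Edges drawn: 14
Remaining: 27 - 14 = 13

13


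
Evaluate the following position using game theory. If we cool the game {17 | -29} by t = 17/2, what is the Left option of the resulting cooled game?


Original game: {17 | -29} (a switch {a | b} with a > b).
Cooling by t (for t below the temperature (a - b)/2 = 23) taxes each move by t: {a | b} cooled by t is {a - t | b + t}.
Cooling amount: t = 17/2
Cooled Left option: 17 - 17/2 = 17/2
Cooled Right option: -29 + 17/2 = -41/2
Cooled game: {17/2 | -41/2}
Left option = 17/2

17/2


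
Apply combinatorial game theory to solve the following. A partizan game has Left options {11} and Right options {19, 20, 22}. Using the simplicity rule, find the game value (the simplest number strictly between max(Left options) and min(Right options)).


Left options: {11}, max = 11
Right options: {19, 20, 22}, min = 19
All options are numbers and max(Left) < min(Right), so by the simplicity theorem the value is the simplest (earliest-born) number strictly between 11 and 19.
Integers 12 through 18 all lie strictly between 11 and 19.
Among integers, the simplest (lowest birthday = smallest |n|; 0 is born on day 0, +-n on day n) is 12.
No non-integer in the interval can be simpler: if x is a non-integer in the interval, then floor(x) or ceil(x) also lies in the interval (the interval contains an integer), and both are proper prefixes of x's sign expansion, i.e. born earlier. So the game value is 12.
Game value = 12

12


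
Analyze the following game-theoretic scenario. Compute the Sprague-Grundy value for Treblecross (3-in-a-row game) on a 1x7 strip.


Treblecross: place X on empty cells; 3-in-a-row wins.
Playing within two cells of an existing X lets the opponent win at once, so sensible play treats the cells i-2..i+2 around each X as dead. The player left with no safe cell loses, so this is a normal-play take-away game on strips of safe cells.
Placing X at cell i (0-indexed) of a strip of k safe cells leaves independent strips of sizes max(0, i-2) and max(0, k-i-3). Hence G(k) = mex{ G(max(0,i-2)) XOR G(max(0,k-i-3)) : 0 <= i < k }, with G(0) = 0.
G(1): splits (0,0):0^0=0 -> mex({0}) = 1
G(2): splits (0,0):0^0=0 -> mex({0}) = 1
G(3): splits (0,0):0^0=0 -> mex({0}) = 1
G(4): splits (0,1):0^1=1 (0,0):0^0=0 -> mex({0, 1}) = 2
G(5): splits (0,2):0^1=1 (0,1):0^1=1 (0,0):0^0=0 -> mex({0, 1}) = 2
G(6) = mex({1}) = 0
G(7) = mex({0, 1, 2}) = 3
Therefore G(7) = 3.

3


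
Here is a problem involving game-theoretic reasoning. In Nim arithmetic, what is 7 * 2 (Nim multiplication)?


Nim multiplication is bilinear over XOR: (u XOR v) * w = (u*w) XOR (v*w).
So we split each operand into its bit components and XOR the pairwise Nim products.
7 = 1 + 2 + 4 (as XOR of powers of 2).
2 = 2 (as XOR of powers of 2).
Using the standard Nim-product table on single bits:
  2*2 = 3,   2*4 = 8,   2*8 = 12,
  4*4 = 6,   4*8 = 11,  8*8 = 13,
and  1*x = x (identity), k*l = l*k (commutative).
Pairwise Nim products:
  1 * 2 = 2
  2 * 2 = 3
  4 * 2 = 8
XOR them: 2 XOR 3 XOR 8 = 9.
Result: 7 * 2 = 9 (in Nim).

9


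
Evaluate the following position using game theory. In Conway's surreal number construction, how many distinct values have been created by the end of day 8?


Day 0: {|} = 0 is born. Count = 1.
Day n: the number of surreal numbers born by day n is 2^(n+1) - 1.
By day 0: 2^1 - 1 = 1
By day 1: 2^2 - 1 = 3
By day 2: 2^3 - 1 = 7
By day 3: 2^4 - 1 = 15
By day 4: 2^5 - 1 = 31
By day 5: 2^6 - 1 = 63
By day 6: 2^7 - 1 = 127
By day 7: 2^8 - 1 = 255
By day 8: 2^9 - 1 = 511
By day 8: 511 surreal numbers.

511


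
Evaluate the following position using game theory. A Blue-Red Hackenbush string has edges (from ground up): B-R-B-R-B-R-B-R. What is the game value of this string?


Edges (from ground): B-R-B-R-B-R-B-R
By Berlekamp's sign-expansion rule, a Blue-Red Hackenbush stalk has the value of the surreal number whose sign sequence is the edge sequence with B -> + and R -> -.
Sign sequence: +-+-+-+-
Trace the sign expansion in the surreal number tree, starting from 0:
Edge 1: B (sign +) -> bounds (0, +inf), value = 1
Edge 2: R (sign -) -> bounds (0, 1), value = 1/2
Edge 3: B (sign +) -> bounds (1/2, 1), value = 3/4
Edge 4: R (sign -) -> bounds (1/2, 3/4), value = 5/8
Edge 5: B (sign +) -> bounds (5/8, 3/4), value = 11/16
Edge 6: R (sign -) -> bounds (5/8, 11/16), value = 21/32
Edge 7: B (sign +) -> bounds (21/32, 11/16), value = 43/64
Edge 8: R (sign -) -> bounds (21/32, 43/64), value = 85/128
Game value = 85/128

85/128


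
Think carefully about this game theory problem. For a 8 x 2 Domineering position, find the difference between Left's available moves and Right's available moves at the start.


Board is 8 x 2 (rows x cols).
Left (vertical) placements: (rows-1) * cols = 7 * 2 = 14
Right (horizontal) placements: rows * (cols-1) = 8 * 1 = 8
Advantage = Left - Right = 14 - 8 = 6

6


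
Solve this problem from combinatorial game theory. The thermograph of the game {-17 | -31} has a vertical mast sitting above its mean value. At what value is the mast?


Game = {-17 | -31}, a switch {a | b} with numbers a > b.
Its thermograph has left wall a - t and right wall b + t, which meet at t = (a - b)/2, where both equal (a + b)/2. So the mast (mean value) is at (a + b)/2.
Mean = (-17 + (-31))/2 = -48/2 = -24

-24


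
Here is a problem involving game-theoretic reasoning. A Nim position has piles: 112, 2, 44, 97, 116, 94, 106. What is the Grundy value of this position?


We need the XOR (exclusive or) of all pile sizes.
After XOR-ing pile 1 (size 112): 0 XOR 112 = 112
After XOR-ing pile 2 (size 2): 112 XOR 2 = 114
After XOR-ing pile 3 (size 44): 114 XOR 44 = 94
After XOR-ing pile 4 (size 97): 94 XOR 97 = 63
After XOR-ing pile 5 (size 116): 63 XOR 116 = 75
After XOR-ing pile 6 (size 94): 75 XOR 94 = 21
After XOR-ing pile 7 (size 106): 21 XOR 106 = 127
The Nim-value of this position is 127.

127


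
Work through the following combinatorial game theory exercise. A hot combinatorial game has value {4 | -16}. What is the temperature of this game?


The game is {4 | -16}, a switch {a | b} with numbers a > b.
Cooling {a | b} by t gives {a - t | b + t}, which stops being hot when a - t = b + t, i.e. at t = (a - b)/2. So the temperature of a switch is (a - b)/2.
Temperature = (Left option - Right option) / 2
= (4 - (-16)) / 2
= 20 / 2
= 10

10


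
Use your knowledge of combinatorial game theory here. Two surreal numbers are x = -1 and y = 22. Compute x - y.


x = -1, y = 22
x - y = -1 - 22 = -23

-23


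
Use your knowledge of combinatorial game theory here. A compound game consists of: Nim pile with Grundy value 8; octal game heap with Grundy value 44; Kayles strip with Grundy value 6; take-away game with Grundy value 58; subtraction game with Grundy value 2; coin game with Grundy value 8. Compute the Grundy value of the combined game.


By the Sprague-Grundy theorem, the Grundy value of a sum of games is the XOR of individual Grundy values.
Nim pile: Grundy value = 8. Running XOR: 0 XOR 8 = 8
octal game heap: Grundy value = 44. Running XOR: 8 XOR 44 = 36
Kayles strip: Grundy value = 6. Running XOR: 36 XOR 6 = 34
take-away game: Grundy value = 58. Running XOR: 34 XOR 58 = 24
subtraction game: Grundy value = 2. Running XOR: 24 XOR 2 = 26
coin game: Grundy value = 8. Running XOR: 26 XOR 8 = 18
The combined Grundy value is 18.

18


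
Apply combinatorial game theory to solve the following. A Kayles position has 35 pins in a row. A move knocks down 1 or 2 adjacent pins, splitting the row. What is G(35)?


Kayles: a move removes 1 or 2 adjacent pins from a contiguous row.
Removing pins from a row of k leaves two independent rows (a, b) with a + b = k - 1 (one pin) or a + b = k - 2 (two pins); an end removal gives a = 0.
By Sprague-Grundy, G(k) = mex{ G(a) XOR G(b) } over all these splits. G(0) = 0.
G(1): splits (0,0):0^0=0 -> mex({0}) = 1
G(2): splits (0,1):0^1=1 (0,0):0^0=0 -> mex({0, 1}) = 2
G(3): splits (0,2):0^2=2 (1,1):1^1=0 (0,1):0^1=1 -> mex({0, 1, 2}) = 3
G(4): splits (0,3):0^3=3 (1,2):1^2=3 (0,2):0^2=2 (1,1):1^1=0 -> mex({0, 2, 3}) = 1
G(5): splits (0,4):0^1=1 (1,3):1^3=2 (2,2):2^2=0 (0,3):0^3=3 (1,2):1^2=3 -> mex({0, 1, 2, 3}) = 4
G(6) = mex({0, 1, 2, 4}) = 3
G(7) = mex({0, 1, 3, 4, 5}) = 2
G(8) = mex({0, 2, 3, 5, 6}) = 1
G(9) = mex({0, 1, 2, 3, 6, 7}) = 4
G(10) = mex({0, 1, 3, 4, 5, 7}) = 2
G(11) = mex({0, 1, 2, 3, 4, 5}) = 6
G(12) = mex({0, 1, 2, 3, 5, 6, 7}) = 4
G(13) = mex({0, 2, 3, 4, 6, 7}) = 1
G(14) = mex({0, 1, 4, 5, 6, 7}) = 2
G(15) = mex({0, 1, 2, 3, 4, 5, 6}) = 7
G(16) = mex({0, 2, 3, 5, 6, 7}) = 1
G(17) = mex({0, 1, 2, 3, 5, 6, 7}) = 4
G(18) = mex({0, 1, 2, 4, 5, 6}) = 3
G(19) = mex({0, 1, 3, 4, 5, 7}) = 2
G(20) = mex({0, 2, 3, 4, 5, 6, 7}) = 1
G(21) = mex({0, 1, 2, 3, 5, 6, 7}) = 4
G(22) = mex({0, 1, 2, 3, 4, 5, 7}) = 6
G(23) = mex({0, 1, 2, 3, 4, 5, 6}) = 7
G(24) = mex({0, 1, 2, 3, 5, 6, 7}) = 4
G(25) = mex({0, 2, 3, 4, 6, 7}) = 1
G(26) = mex({0, 1, 3, 4, 5, 6, 7}) = 2
G(27) = mex({0, 1, 2, 3, 4, 5, 6, 7}) = 8
G(28) = mex({0, 1, 2, 3, 4, 6, 7, 8}) = 5
G(29) = mex({0, 1, 2, 3, 5, 6, 7, 8, 9}) = 4
G(30) = mex({0, 1, 2, 3, 4, 5, 6, 9, 10}) = 7
G(31) = mex({0, 1, 3, 4, 5, 7, 10, 11}) = 2
G(32) = mex({0, 2, 3, 4, 5, 6, 7, 9, 11}) = 1
G(33) = mex({0, 1, 2, 3, 4, 5, 6, 7, 9, 12}) = 8
G(34) = mex({0, 1, 2, 3, 4, 5, 7, 8, 11, 12}) = 6
G(35) = mex({0, 1, 2, 3, 4, 5, 6, 8, 9, 10, 11}) = 7
Therefore G(35) = 7.

7


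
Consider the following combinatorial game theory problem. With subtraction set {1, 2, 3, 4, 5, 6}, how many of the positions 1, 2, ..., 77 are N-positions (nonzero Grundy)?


Subtraction set S = {1, 2, 3, 4, 5, 6}, so G(n) = n mod 7.
G(n) = 0 when n is a multiple of 7.
Multiples of 7 in [1, 77]: 11
N-positions (nonzero Grundy) = 77 - 11 = 66

66


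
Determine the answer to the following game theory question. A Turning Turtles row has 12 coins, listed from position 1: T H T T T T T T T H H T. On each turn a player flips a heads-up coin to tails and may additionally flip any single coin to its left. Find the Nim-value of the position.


Coins: T H T T T T T T T H H T
Key fact: a single head at position k behaves exactly like a Nim heap of size k (turning it to T and optionally flipping a coin at j < k corresponds to moving the heap from k to j, or to 0), and heads combine as a disjunctive sum (two heads at the same place would cancel, matching j XOR j = 0). So the Nim-value is the XOR of the 1-indexed positions of the heads.
Face-up positions (1-indexed): [2, 10, 11]
XOR 0 with 2: 0 XOR 2 = 2
XOR 2 with 10: 2 XOR 10 = 8
XOR 8 with 11: 8 XOR 11 = 3
Nim-value = 3

3


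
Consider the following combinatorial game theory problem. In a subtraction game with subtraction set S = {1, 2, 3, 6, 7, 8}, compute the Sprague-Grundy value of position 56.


The subtraction set is S = {1, 2, 3, 6, 7, 8}.
G(k) = mex{ G(k - s) : s in S, s <= k }. We compute iteratively: G(0) = 0.
G(1) = mex({0}) = 1
G(2) = mex({0, 1}) = 2
G(3) = mex({0, 1, 2}) = 3
G(4) = mex({1, 2, 3}) = 0
G(5) = mex({0, 2, 3}) = 1
G(6) = mex({0, 1, 3}) = 2
G(7) = mex({0, 1, 2}) = 3
G(8) = mex({0, 1, 2, 3}) = 4
G(9) = mex({1, 2, 3, 4}) = 0
G(10) = mex({0, 2, 3, 4}) = 1
G(11) = mex({0, 1, 3, 4}) = 2
G(12) = mex({0, 1, 2}) = 3
G(13) = mex({1, 2, 3}) = 0
G(14) = mex({0, 2, 3, 4}) = 1
G(15) = mex({0, 1, 3, 4}) = 2
G(16) = mex({0, 1, 2, 4}) = 3
Observe that G(9)..G(16) = 0, 1, 2, 3, 0, 1, 2, 3 repeats G(0)..G(7) = 0, 1, 2, 3, 0, 1, 2, 3.
For k >= max(S) = 8, G(k) is determined by the previous 8 values G(k-8)..G(k-1); a window of 8 consecutive values has recurred shifted by 9, so by induction G(k + 9) = G(k) for all k >= 0: the sequence is periodic from the start with period 9.
One period: G(0..8) = 0, 1, 2, 3, 0, 1, 2, 3, 4.
56 mod 9 = 2, so G(56) = G(2) = 2.

2


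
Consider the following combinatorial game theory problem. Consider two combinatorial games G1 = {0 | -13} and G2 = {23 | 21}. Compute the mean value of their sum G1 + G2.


G1 = {0 | -13}, G2 = {23 | 21}
Each is a switch {a | b} with numbers a > b; its mean value is (a + b)/2, and mean value is additive over game sums: m(G1 + G2) = m(G1) + m(G2).
Mean of G1 = (0 + (-13))/2 = -13/2 = -13/2
Mean of G2 = (23 + (21))/2 = 44/2 = 22
Mean of G1 + G2 = -13/2 + 22 = 31/2

31/2


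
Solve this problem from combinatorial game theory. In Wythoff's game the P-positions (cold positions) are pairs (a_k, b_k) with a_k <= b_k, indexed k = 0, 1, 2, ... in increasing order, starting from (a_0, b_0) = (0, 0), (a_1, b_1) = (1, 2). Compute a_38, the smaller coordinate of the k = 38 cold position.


By Wythoff's theorem, a_k = floor(k * phi) and b_k = floor(k * phi^2) = a_k + k, where phi = (1 + sqrt(5))/2 is the golden ratio.
phi = (1 + sqrt(5))/2 = 1.618034
k = 38
k * phi = 38 * 1.618034 = 61.485292
a_38 = floor(k * phi) = 61

61


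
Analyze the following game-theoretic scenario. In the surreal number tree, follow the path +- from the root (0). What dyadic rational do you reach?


Sign expansion: +-
Rule: track bounds (lo, hi), initially (-inf, +inf). On '+', the current value becomes lo and we move to the simplest number in (value, hi): value + 1 if hi = +inf, otherwise the midpoint (value + hi)/2. On '-', the current value becomes hi and we move to value - 1 if lo = -inf, otherwise the midpoint (lo + value)/2.
Start at 0.
Step 1: sign = +, move right. Bounds: (0, +inf). Value = 1
Step 2: sign = -, move left. Bounds: (0, 1). Value = 1/2
The surreal number with sign expansion +- is 1/2.

1/2


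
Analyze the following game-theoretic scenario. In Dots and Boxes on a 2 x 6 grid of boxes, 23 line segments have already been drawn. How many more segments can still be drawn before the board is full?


Grid: 2 x 6 boxes, i.e. 3 rows and 7 columns of dots.
Horizontal edges: (rows + 1) * cols = 3 * 6 = 18
Vertical edges: rows * (cols + 1) = 2 * 7 = 14
Total edges: 18 + 14 = 32
Edges drawn: 23
Remaining: 32 - 23 = 9

9


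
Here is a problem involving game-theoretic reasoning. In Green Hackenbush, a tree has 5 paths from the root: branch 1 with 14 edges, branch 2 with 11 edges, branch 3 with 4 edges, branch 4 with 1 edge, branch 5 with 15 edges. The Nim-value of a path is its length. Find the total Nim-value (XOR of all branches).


The tree has 5 branches from the ground vertex.
In Green Hackenbush, the Nim-value of a simple path of length k is k.
Branch 1: length 14, Nim-value = 14
Branch 2: length 11, Nim-value = 11
Branch 3: length 4, Nim-value = 4
Branch 4: length 1, Nim-value = 1
Branch 5: length 15, Nim-value = 15
Total Nim-value = XOR of all branch values:
0 XOR 14 = 14
14 XOR 11 = 5
5 XOR 4 = 1
1 XOR 1 = 0
0 XOR 15 = 15
Nim-value of the tree = 15

15


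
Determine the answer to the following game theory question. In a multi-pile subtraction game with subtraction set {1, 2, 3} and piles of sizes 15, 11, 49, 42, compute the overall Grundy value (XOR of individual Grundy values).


Subtraction set: {1, 2, 3}
For this subtraction set, G(n) = n mod 4 (period = max + 1 = 4).
Pile 1 (size 15): G(15) = 15 mod 4 = 3
Pile 2 (size 11): G(11) = 11 mod 4 = 3
Pile 3 (size 49): G(49) = 49 mod 4 = 1
Pile 4 (size 42): G(42) = 42 mod 4 = 2
Total Grundy value = XOR of all: 3 XOR 3 XOR 1 XOR 2 = 3

3


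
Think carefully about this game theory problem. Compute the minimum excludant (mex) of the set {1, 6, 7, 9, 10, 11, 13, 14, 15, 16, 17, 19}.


Set = {1, 6, 7, 9, 10, 11, 13, 14, 15, 16, 17, 19}
0 is NOT in the set. This is the mex.
mex = 0

0


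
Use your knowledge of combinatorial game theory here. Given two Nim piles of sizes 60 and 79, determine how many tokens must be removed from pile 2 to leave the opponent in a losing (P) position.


Piles: 60 and 79
Current XOR: 60 XOR 79 = 115 (non-zero, so this is an N-position).
To make the XOR zero, we need to find a move that balances the piles.
For pile 2 (size 79): target = 79 XOR 115 = 60
We reduce pile 2 from 79 to 60.
Tokens removed: 79 - 60 = 19
Verification: 60 XOR 60 = 0

19


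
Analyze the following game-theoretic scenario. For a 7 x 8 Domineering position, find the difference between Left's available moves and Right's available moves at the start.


Board is 7 x 8 (rows x cols).
Left (vertical) placements: (rows-1) * cols = 6 * 8 = 48
Right (horizontal) placements: rows * (cols-1) = 7 * 7 = 49
Advantage = Left - Right = 48 - 49 = -1

-1


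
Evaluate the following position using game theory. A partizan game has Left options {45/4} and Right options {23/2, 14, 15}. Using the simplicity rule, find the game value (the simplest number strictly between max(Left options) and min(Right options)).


Left options: {45/4}, max = 45/4
Right options: {23/2, 14, 15}, min = 23/2
All options are numbers and max(Left) < min(Right), so by the simplicity theorem the value is the simplest (earliest-born) number strictly between 45/4 and 23/2.
No integer lies strictly between 45/4 and 23/2, so the value is the dyadic rational m/2^k in the interval with the smallest k (then m odd); search k = 1, 2, ...:
Denominator 2: no odd multiple of 1/2 lies strictly between 45/4 and 23/2.
Denominator 4: no odd multiple of 1/4 lies strictly between 45/4 and 23/2.
Denominator 8: 91/8 lies strictly between 45/4 and 23/2 -- found.
The simplest number in the interval is 91/8.
Game value = 91/8

91/8


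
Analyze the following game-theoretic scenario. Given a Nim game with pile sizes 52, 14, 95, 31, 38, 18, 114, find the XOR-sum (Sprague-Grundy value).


We need the XOR (exclusive or) of all pile sizes.
After XOR-ing pile 1 (size 52): 0 XOR 52 = 52
After XOR-ing pile 2 (size 14): 52 XOR 14 = 58
After XOR-ing pile 3 (size 95): 58 XOR 95 = 101
After XOR-ing pile 4 (size 31): 101 XOR 31 = 122
After XOR-ing pile 5 (size 38): 122 XOR 38 = 92
After XOR-ing pile 6 (size 18): 92 XOR 18 = 78
After XOR-ing pile 7 (size 114): 78 XOR 114 = 60
The Nim-value of this position is 60.

60


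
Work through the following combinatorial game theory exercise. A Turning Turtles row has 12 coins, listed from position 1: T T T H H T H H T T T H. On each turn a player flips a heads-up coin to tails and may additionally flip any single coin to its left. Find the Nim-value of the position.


Coins: T T T H H T H H T T T H
Key fact: a single head at position k behaves exactly like a Nim heap of size k (turning it to T and optionally flipping a coin at j < k corresponds to moving the heap from k to j, or to 0), and heads combine as a disjunctive sum (two heads at the same place would cancel, matching j XOR j = 0). So the Nim-value is the XOR of the 1-indexed positions of the heads.
Face-up positions (1-indexed): [4, 5, 7, 8, 12]
XOR 0 with 4: 0 XOR 4 = 4
XOR 4 with 5: 4 XOR 5 = 1
XOR 1 with 7: 1 XOR 7 = 6
XOR 6 with 8: 6 XOR 8 = 14
XOR 14 with 12: 14 XOR 12 = 2
Nim-value = 2

2


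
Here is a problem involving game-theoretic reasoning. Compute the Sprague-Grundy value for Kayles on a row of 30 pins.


Kayles: a move removes 1 or 2 adjacent pins from a contiguous row.
Removing pins from a row of k leaves two independent rows (a, b) with a + b = k - 1 (one pin) or a + b = k - 2 (two pins); an end removal gives a = 0.
By Sprague-Grundy, G(k) = mex{ G(a) XOR G(b) } over all these splits. G(0) = 0.
G(1): splits (0,0):0^0=0 -> mex({0}) = 1
G(2): splits (0,1):0^1=1 (0,0):0^0=0 -> mex({0, 1}) = 2
G(3): splits (0,2):0^2=2 (1,1):1^1=0 (0,1):0^1=1 -> mex({0, 1, 2}) = 3
G(4): splits (0,3):0^3=3 (1,2):1^2=3 (0,2):0^2=2 (1,1):1^1=0 -> mex({0, 2, 3}) = 1
G(5): splits (0,4):0^1=1 (1,3):1^3=2 (2,2):2^2=0 (0,3):0^3=3 (1,2):1^2=3 -> mex({0, 1, 2, 3}) = 4
G(6) = mex({0, 1, 2, 4}) = 3
G(7) = mex({0, 1, 3, 4, 5}) = 2
G(8) = mex({0, 2, 3, 5, 6}) = 1
G(9) = mex({0, 1, 2, 3, 6, 7}) = 4
G(10) = mex({0, 1, 3, 4, 5, 7}) = 2
G(11) = mex({0, 1, 2, 3, 4, 5}) = 6
G(12) = mex({0, 1, 2, 3, 5, 6, 7}) = 4
G(13) = mex({0, 2, 3, 4, 6, 7}) = 1
G(14) = mex({0, 1, 4, 5, 6, 7}) = 2
G(15) = mex({0, 1, 2, 3, 4, 5, 6}) = 7
G(16) = mex({0, 2, 3, 5, 6, 7}) = 1
G(17) = mex({0, 1, 2, 3, 5, 6, 7}) = 4
G(18) = mex({0, 1, 2, 4, 5, 6}) = 3
G(19) = mex({0, 1, 3, 4, 5, 7}) = 2
G(20) = mex({0, 2, 3, 4, 5, 6, 7}) = 1
G(21) = mex({0, 1, 2, 3, 5, 6, 7}) = 4
G(22) = mex({0, 1, 2, 3, 4, 5, 7}) = 6
G(23) = mex({0, 1, 2, 3, 4, 5, 6}) = 7
G(24) = mex({0, 1, 2, 3, 5, 6, 7}) = 4
G(25) = mex({0, 2, 3, 4, 6, 7}) = 1
G(26) = mex({0, 1, 3, 4, 5, 6, 7}) = 2
G(27) = mex({0, 1, 2, 3, 4, 5, 6, 7}) = 8
G(28) = mex({0, 1, 2, 3, 4, 6, 7, 8}) = 5
G(29) = mex({0, 1, 2, 3, 5, 6, 7, 8, 9}) = 4
G(30) = mex({0, 1, 2, 3, 4, 5, 6, 9, 10}) = 7
Therefore G(30) = 7.

7


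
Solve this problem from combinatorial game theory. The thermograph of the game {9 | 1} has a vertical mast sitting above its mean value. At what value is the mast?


Game = {9 | 1}, a switch {a | b} with numbers a > b.
Its thermograph has left wall a - t and right wall b + t, which meet at t = (a - b)/2, where both equal (a + b)/2. So the mast (mean value) is at (a + b)/2.
Mean = (9 + (1))/2 = 10/2 = 5

5


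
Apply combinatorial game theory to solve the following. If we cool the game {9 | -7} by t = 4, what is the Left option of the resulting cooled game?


Original game: {9 | -7} (a switch {a | b} with a > b).
Cooling by t (for t below the temperature (a - b)/2 = 8) taxes each move by t: {a | b} cooled by t is {a - t | b + t}.
Cooling amount: t = 4
Cooled Left option: 9 - 4 = 5
Cooled Right option: -7 + 4 = -3
Cooled game: {5 | -3}
Left option = 5

5


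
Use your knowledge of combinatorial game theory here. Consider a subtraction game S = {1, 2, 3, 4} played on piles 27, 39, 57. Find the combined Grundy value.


Subtraction set: {1, 2, 3, 4}
For this subtraction set, G(n) = n mod 5 (period = max + 1 = 5).
Pile 1 (size 27): G(27) = 27 mod 5 = 2
Pile 2 (size 39): G(39) = 39 mod 5 = 4
Pile 3 (size 57): G(57) = 57 mod 5 = 2
Total Grundy value = XOR of all: 2 XOR 4 XOR 2 = 4

4


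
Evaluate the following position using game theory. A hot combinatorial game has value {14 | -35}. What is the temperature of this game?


The game is {14 | -35}, a switch {a | b} with numbers a > b.
Cooling {a | b} by t gives {a - t | b + t}, which stops being hot when a - t = b + t, i.e. at t = (a - b)/2. So the temperature of a switch is (a - b)/2.
Temperature = (Left option - Right option) / 2
= (14 - (-35)) / 2
= 49 / 2
= 49/2

49/2


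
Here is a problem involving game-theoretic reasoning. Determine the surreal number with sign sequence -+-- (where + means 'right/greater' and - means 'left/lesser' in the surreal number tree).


Sign expansion: -+--
Rule: track bounds (lo, hi), initially (-inf, +inf). On '+', the current value becomes lo and we move to the simplest number in (value, hi): value + 1 if hi = +inf, otherwise the midpoint (value + hi)/2. On '-', the current value becomes hi and we move to value - 1 if lo = -inf, otherwise the midpoint (lo + value)/2.
Start at 0.
Step 1: sign = -, move left. Bounds: (-inf, 0). Value = -1
Step 2: sign = +, move right. Bounds: (-1, 0). Value = -1/2
Step 3: sign = -, move left. Bounds: (-1, -1/2). Value = -3/4
Step 4: sign = -, move left. Bounds: (-1, -3/4). Value = -7/8
The surreal number with sign expansion -+-- is -7/8.

-7/8


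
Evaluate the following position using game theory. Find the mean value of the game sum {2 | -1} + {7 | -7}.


G1 = {2 | -1}, G2 = {7 | -7}
Each is a switch {a | b} with numbers a > b; its mean value is (a + b)/2, and mean value is additive over game sums: m(G1 + G2) = m(G1) + m(G2).
Mean of G1 = (2 + (-1))/2 = 1/2 = 1/2
Mean of G2 = (7 + (-7))/2 = 0/2 = 0
Mean of G1 + G2 = 1/2 + 0 = 1/2

1/2


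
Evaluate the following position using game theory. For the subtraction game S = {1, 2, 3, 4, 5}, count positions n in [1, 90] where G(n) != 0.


Subtraction set S = {1, 2, 3, 4, 5}, so G(n) = n mod 6.
G(n) = 0 when n is a multiple of 6.
Multiples of 6 in [1, 90]: 15
N-positions (nonzero Grundy) = 90 - 15 = 75

75


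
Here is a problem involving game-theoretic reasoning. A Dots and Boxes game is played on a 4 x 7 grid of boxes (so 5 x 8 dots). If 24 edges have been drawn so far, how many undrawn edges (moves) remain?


Grid: 4 x 7 boxes, i.e. 5 rows and 8 columns of dots.
Horizontal edges: (rows + 1) * cols = 5 * 7 = 35
Vertical edges: rows * (cols + 1) = 4 * 8 = 32
Total edges: 35 + 32 = 67
Edges drawn: 24
Remaining: 67 - 24 = 43

43


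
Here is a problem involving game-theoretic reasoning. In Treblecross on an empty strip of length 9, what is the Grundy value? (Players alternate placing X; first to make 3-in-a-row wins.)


Treblecross: place X on empty cells; 3-in-a-row wins.
Playing within two cells of an existing X lets the opponent win at once, so sensible play treats the cells i-2..i+2 around each X as dead. The player left with no safe cell loses, so this is a normal-play take-away game on strips of safe cells.
Placing X at cell i (0-indexed) of a strip of k safe cells leaves independent strips of sizes max(0, i-2) and max(0, k-i-3). Hence G(k) = mex{ G(max(0,i-2)) XOR G(max(0,k-i-3)) : 0 <= i < k }, with G(0) = 0.
G(1): splits (0,0):0^0=0 -> mex({0}) = 1
G(2): splits (0,0):0^0=0 -> mex({0}) = 1
G(3): splits (0,0):0^0=0 -> mex({0}) = 1
G(4): splits (0,1):0^1=1 (0,0):0^0=0 -> mex({0, 1}) = 2
G(5): splits (0,2):0^1=1 (0,1):0^1=1 (0,0):0^0=0 -> mex({0, 1}) = 2
G(6) = mex({1}) = 0
G(7) = mex({0, 1, 2}) = 3
G(8) = mex({0, 1, 2}) = 3
G(9) = mex({0, 2}) = 1
Therefore G(9) = 1.

1


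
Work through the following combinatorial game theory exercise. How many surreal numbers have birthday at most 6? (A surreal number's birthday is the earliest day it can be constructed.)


Day 0: {|} = 0 is born. Count = 1.
Day n: the number of surreal numbers born by day n is 2^(n+1) - 1.
By day 0: 2^1 - 1 = 1
By day 1: 2^2 - 1 = 3
By day 2: 2^3 - 1 = 7
By day 3: 2^4 - 1 = 15
By day 4: 2^5 - 1 = 31
By day 5: 2^6 - 1 = 63
By day 6: 2^7 - 1 = 127
By day 6: 127 surreal numbers.

127


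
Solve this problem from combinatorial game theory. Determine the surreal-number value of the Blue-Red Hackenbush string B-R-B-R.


Edges (from ground): B-R-B-R
By Berlekamp's sign-expansion rule, a Blue-Red Hackenbush stalk has the value of the surreal number whose sign sequence is the edge sequence with B -> + and R -> -.
Sign sequence: +-+-
Trace the sign expansion in the surreal number tree, starting from 0:
Edge 1: B (sign +) -> bounds (0, +inf), value = 1
Edge 2: R (sign -) -> bounds (0, 1), value = 1/2
Edge 3: B (sign +) -> bounds (1/2, 1), value = 3/4
Edge 4: R (sign -) -> bounds (1/2, 3/4), value = 5/8
Game value = 5/8

5/8


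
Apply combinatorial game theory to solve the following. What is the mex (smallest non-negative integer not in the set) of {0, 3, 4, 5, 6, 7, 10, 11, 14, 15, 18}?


Set = {0, 3, 4, 5, 6, 7, 10, 11, 14, 15, 18}
0 is in the set.
1 is NOT in the set. This is the mex.
mex = 1

1


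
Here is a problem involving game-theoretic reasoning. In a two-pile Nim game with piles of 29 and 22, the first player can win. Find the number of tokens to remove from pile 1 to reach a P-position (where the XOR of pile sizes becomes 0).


Piles: 29 and 22
Current XOR: 29 XOR 22 = 11 (non-zero, so this is an N-position).
To make the XOR zero, we need to find a move that balances the piles.
For pile 1 (size 29): target = 29 XOR 11 = 22
We reduce pile 1 from 29 to 22.
Tokens removed: 29 - 22 = 7
Verification: 22 XOR 22 = 0

7


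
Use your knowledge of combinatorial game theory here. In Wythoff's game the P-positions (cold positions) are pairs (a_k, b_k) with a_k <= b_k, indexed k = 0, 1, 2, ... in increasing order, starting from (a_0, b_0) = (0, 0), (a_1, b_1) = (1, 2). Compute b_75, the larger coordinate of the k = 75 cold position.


By Wythoff's theorem, a_k = floor(k * phi) and b_k = floor(k * phi^2) = a_k + k, where phi = (1 + sqrt(5))/2 is the golden ratio.
phi = (1 + sqrt(5))/2 = 1.618034
phi^2 = phi + 1 = 2.618034
k = 75
k * phi^2 = 75 * 2.618034 = 196.352549
b_75 = floor(k * phi^2) = 196 (check: a_75 + k = 121 + 75 = 196)

196


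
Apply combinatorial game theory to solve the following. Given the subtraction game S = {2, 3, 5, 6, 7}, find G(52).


The subtraction set is S = {2, 3, 5, 6, 7}.
G(k) = mex{ G(k - s) : s in S, s <= k }. We compute iteratively: G(0) = 0.
G(1) = mex({}) = 0
G(2) = mex({0}) = 1
G(3) = mex({0}) = 1
G(4) = mex({0, 1}) = 2
G(5) = mex({0, 1}) = 2
G(6) = mex({0, 1, 2}) = 3
G(7) = mex({0, 1, 2}) = 3
G(8) = mex({0, 1, 2, 3}) = 4
G(9) = mex({1, 2, 3}) = 0
G(10) = mex({1, 2, 3, 4}) = 0
G(11) = mex({0, 2, 3, 4}) = 1
G(12) = mex({0, 2, 3}) = 1
G(13) = mex({0, 1, 3, 4}) = 2
G(14) = mex({0, 1, 3, 4}) = 2
G(15) = mex({0, 1, 2, 4}) = 3
Observe that G(9)..G(15) = 0, 0, 1, 1, 2, 2, 3 repeats G(0)..G(6) = 0, 0, 1, 1, 2, 2, 3.
For k >= max(S) = 7, G(k) is determined by the previous 7 values G(k-7)..G(k-1); a window of 7 consecutive values has recurred shifted by 9, so by induction G(k + 9) = G(k) for all k >= 0: the sequence is periodic from the start with period 9.
One period: G(0..8) = 0, 0, 1, 1, 2, 2, 3, 3, 4.
52 mod 9 = 7, so G(52) = G(7) = 3.

3


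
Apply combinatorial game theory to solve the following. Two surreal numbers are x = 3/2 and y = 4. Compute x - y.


x = 3/2, y = 4
Converting to common denominator: 2
x = 3/2, y = 8/2
x - y = 3/2 - 4 = -5/2

-5/2


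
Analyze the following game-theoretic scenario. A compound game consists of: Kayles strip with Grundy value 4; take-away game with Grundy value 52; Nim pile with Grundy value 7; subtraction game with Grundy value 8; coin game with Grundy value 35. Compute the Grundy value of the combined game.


By the Sprague-Grundy theorem, the Grundy value of a sum of games is the XOR of individual Grundy values.
Kayles strip: Grundy value = 4. Running XOR: 0 XOR 4 = 4
take-away game: Grundy value = 52. Running XOR: 4 XOR 52 = 48
Nim pile: Grundy value = 7. Running XOR: 48 XOR 7 = 55
subtraction game: Grundy value = 8. Running XOR: 55 XOR 8 = 63
coin game: Grundy value = 35. Running XOR: 63 XOR 35 = 28
The combined Grundy value is 28.

28
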